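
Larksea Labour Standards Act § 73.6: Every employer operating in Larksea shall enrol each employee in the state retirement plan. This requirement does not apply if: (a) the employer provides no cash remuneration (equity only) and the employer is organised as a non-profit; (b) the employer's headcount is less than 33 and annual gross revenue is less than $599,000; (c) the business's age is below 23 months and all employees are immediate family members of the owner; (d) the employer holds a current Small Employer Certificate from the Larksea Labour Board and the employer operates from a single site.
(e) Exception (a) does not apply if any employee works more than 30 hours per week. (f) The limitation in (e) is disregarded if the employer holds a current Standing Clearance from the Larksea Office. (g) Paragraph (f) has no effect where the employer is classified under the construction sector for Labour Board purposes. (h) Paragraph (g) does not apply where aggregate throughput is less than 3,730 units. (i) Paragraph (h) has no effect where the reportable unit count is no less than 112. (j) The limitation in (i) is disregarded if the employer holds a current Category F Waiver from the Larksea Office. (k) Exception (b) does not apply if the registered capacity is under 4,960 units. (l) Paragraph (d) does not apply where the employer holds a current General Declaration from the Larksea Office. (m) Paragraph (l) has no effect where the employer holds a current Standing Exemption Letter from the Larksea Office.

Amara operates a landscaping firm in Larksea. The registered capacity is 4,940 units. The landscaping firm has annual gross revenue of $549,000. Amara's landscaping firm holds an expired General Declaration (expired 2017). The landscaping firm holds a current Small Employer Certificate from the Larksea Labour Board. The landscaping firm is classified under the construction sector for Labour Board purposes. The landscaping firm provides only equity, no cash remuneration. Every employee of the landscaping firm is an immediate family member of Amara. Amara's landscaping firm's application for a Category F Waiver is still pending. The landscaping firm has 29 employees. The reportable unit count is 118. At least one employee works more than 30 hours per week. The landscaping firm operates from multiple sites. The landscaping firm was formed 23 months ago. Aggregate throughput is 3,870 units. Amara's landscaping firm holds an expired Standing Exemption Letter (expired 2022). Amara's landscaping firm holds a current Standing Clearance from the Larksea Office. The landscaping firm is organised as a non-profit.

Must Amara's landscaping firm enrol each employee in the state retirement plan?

Exception (a): remuneration is equity-only; the employer is a non-profit — every condition holds. But applying paragraphs (e)–(j): (e) operates against (a): at least one employee exceeds 30 hours/week. (f) applies (a current Standing Clearance is held), but is overridden by (g): (g) is triggered — the landscaping firm is classified under the construction sector. (h) does not operate here (aggregate throughput is 3,870 units, not less than 3,730 units), so (g) stands. (a) is therefore removed.
All of (b)'s requirements are met (the employer's headcount is 29, less than the 33 limit; annual gross revenue is $549,000, less than the $599,000 limit). Turning to paragraph (k): (k) is engaged — the registered capacity is 4,940 units, under the 4,960 units limit. Exception (b) does not apply.
Exception (c) fails — the business's age is 23 months, not below 23 months.
Exception (d) fails — the employer operates from multiple sites.
Every exception is unavailable, so the rule governs.

Yes — Amara's landscaping firm must enrol each employee in the state retirement plan.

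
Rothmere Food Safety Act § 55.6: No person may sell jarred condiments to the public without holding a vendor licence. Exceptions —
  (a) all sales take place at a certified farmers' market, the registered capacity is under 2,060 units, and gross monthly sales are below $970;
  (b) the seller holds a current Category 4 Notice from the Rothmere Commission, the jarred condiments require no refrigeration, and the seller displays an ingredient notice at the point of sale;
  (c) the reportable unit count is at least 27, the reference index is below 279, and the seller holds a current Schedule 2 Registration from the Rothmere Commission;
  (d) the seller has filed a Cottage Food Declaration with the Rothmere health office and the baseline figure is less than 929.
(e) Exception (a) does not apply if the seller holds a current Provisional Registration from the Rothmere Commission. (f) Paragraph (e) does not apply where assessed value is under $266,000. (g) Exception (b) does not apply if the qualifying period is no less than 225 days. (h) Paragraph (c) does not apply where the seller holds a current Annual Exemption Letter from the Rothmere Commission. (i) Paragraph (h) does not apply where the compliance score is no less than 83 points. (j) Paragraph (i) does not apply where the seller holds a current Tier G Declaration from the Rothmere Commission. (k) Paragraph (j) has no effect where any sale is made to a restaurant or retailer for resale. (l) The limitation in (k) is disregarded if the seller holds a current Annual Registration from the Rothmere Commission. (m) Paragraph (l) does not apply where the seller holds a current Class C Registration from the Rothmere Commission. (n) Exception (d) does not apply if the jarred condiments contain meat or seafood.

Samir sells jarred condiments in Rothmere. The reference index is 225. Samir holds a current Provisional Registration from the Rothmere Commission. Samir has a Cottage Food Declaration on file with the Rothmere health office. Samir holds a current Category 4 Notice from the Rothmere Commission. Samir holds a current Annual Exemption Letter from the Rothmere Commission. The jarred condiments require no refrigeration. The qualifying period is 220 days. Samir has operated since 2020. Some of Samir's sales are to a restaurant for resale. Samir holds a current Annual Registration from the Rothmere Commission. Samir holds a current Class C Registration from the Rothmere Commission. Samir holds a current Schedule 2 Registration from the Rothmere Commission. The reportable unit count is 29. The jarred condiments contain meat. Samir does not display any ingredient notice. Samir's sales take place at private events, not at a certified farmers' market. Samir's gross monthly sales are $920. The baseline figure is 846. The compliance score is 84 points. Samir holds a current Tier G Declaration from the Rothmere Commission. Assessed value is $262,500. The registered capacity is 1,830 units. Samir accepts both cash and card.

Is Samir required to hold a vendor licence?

Exception (a) requires that all sales take place at a certified farmers' market; but sales are at private events, not a certified farmers' market, so (a) is unavailable.
Exception (b) does not apply: no ingredient notice is displayed.
Exception (c): the reportable unit count is 29, meeting the 27 threshold; the reference index is 225, below the 279 limit; a current Schedule 2 Registration is held — every condition holds. Under paragraphs (h)–(m): (h) applies (a current Annual Exemption Letter is held), but is overridden by (i): (i) is triggered — the compliance score is 84 points, meeting the 83 points threshold. (j) would limit (i) — a current Tier G Declaration is held — but (k) sets (j) aside: (k) operates against (j): some sales are to a restaurant for resale. (l) operates (a current Annual Registration is held), but yields to (m): (m) operates against (l): a current Class C Registration is held. Exception (c) stands.
All of (d)'s requirements are met (a Cottage Food Declaration is on file; the baseline figure is 846, less than the 929 limit). But: (n) applies — the jarred condiments contain meat. Exception (d) does not apply.

No — exception (c) applies; Samir is not required to hold a vendor licence.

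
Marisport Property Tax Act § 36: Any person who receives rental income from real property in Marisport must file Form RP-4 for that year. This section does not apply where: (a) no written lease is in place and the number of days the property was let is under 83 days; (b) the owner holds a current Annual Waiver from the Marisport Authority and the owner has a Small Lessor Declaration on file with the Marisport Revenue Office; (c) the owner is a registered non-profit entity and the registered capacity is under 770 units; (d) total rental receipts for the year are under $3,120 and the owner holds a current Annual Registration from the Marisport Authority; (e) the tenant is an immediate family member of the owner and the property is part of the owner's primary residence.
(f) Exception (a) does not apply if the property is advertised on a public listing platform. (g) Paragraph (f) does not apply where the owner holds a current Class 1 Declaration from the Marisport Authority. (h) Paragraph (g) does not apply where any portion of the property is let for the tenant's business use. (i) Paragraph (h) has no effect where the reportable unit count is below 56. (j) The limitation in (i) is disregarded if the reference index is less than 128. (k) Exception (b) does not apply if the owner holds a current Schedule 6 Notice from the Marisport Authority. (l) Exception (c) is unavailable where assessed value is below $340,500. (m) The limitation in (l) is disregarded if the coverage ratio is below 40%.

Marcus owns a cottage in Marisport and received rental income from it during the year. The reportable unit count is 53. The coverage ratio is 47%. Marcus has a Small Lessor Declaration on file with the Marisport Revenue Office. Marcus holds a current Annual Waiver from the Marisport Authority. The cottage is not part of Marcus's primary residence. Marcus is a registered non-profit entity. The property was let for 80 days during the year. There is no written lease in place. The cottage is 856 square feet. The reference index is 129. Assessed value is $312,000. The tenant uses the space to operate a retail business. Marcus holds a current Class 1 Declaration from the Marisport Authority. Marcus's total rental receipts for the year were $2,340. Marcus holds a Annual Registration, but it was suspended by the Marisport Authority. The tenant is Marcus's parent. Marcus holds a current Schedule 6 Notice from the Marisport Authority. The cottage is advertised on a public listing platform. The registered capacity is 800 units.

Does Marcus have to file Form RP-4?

No — exception (a) applies; Marcus is not required to file Form RP-4.

Exception (a): there is no written lease; the number of days the property was let is 80 days, under the 83 days limit — every condition holds. Applying paragraphs (f)–(j): (f) would limit (a) — the property is publicly advertised — but (g) sets (f) aside: (g) is engaged — a current Class 1 Declaration is held. (h) would limit (g) — the space is let for business use — but (i) sets (h) aside: (i) operates — the reportable unit count is 53, below the 56 limit. (j), which would lift (i), does not operate here — the reference index is 129, not less than 128. So (a) applies.
Exception (b)'s conditions are all satisfied: a current Annual Waiver is held; a Small Lessor Declaration is on file. But applying paragraph (k): (k) operates against (b): a current Schedule 6 Notice is held. So (b) is unavailable.
Exception (c) fails — the registered capacity is 800 units, not under 770 units.
Exception (d) fails — no current Annual Registration is held.
Exception (e) does not apply: the cottage is not part of the primary residence.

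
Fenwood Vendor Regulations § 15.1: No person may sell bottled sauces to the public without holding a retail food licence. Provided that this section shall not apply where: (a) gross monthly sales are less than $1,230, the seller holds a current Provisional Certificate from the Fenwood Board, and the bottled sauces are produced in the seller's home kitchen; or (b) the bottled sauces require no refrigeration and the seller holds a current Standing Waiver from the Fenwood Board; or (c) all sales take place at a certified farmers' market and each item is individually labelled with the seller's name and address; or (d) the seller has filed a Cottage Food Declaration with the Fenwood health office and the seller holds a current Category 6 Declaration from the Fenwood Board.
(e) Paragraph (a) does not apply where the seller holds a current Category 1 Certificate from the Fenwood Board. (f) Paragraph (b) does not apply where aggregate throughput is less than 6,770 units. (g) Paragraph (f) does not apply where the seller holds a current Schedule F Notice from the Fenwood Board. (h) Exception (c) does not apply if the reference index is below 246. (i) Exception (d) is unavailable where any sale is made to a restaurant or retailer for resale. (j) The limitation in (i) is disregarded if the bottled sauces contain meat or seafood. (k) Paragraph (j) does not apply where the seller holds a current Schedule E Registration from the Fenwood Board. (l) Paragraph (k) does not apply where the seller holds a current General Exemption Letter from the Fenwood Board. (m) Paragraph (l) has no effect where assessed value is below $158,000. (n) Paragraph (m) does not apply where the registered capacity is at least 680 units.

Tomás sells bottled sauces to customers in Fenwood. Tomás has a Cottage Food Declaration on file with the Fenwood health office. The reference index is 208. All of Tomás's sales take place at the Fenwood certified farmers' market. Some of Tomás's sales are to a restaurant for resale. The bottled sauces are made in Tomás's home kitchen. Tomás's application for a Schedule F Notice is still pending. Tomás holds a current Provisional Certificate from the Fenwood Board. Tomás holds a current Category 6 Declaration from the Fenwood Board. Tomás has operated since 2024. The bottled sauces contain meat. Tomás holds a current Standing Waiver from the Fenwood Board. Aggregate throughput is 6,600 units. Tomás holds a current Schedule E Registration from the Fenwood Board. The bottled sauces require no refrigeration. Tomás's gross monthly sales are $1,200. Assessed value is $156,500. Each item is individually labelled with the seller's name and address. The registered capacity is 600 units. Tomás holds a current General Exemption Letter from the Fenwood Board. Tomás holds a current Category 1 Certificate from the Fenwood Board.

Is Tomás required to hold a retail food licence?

Yes — Tomás must hold a retail food licence.

Exception (a): gross monthly sales are $1,200, less than the $1,230 limit; a current Provisional Certificate is held; the bottled sauces are home-kitchen produced — every condition holds. But: (e) operates against (a): a current Category 1 Certificate is held. So (a) is unavailable.
Exception (b) is satisfied on its face — the bottled sauces are shelf-stable; a current Standing Waiver is held. Turning to paragraphs (f)–(g): (f) is engaged — aggregate throughput is 6,600 units, less than the 6,770 units limit. (g) is inapplicable (the Schedule F Notice is not current), so (f) stands. Exception (b) does not apply.
Exception (c)'s conditions are all satisfied: all sales are at a certified farmers' market; items are individually labelled. But: (h) operates against (c): the reference index is 208, below the 246 limit. (c) is therefore removed.
Exception (d)'s conditions are all satisfied: a Cottage Food Declaration is on file; a current Category 6 Declaration is held. However, paragraphs (i)–(n) must be considered: (i) is triggered — some sales are to a restaurant for resale. (j) operates (the bottled sauces contain meat), but is set aside by (k): (k) operates against (j): a current Schedule E Registration is held. (l) would limit (k) — a current General Exemption Letter is held — but (m) sets (l) aside: (m) operates against (l): assessed value is $156,500, below the $158,000 limit. (n) does not operate here (the registered capacity is 600 units, short of 680 units), so (m) stands. (d) is therefore removed.
No exception applies. The general rule governs.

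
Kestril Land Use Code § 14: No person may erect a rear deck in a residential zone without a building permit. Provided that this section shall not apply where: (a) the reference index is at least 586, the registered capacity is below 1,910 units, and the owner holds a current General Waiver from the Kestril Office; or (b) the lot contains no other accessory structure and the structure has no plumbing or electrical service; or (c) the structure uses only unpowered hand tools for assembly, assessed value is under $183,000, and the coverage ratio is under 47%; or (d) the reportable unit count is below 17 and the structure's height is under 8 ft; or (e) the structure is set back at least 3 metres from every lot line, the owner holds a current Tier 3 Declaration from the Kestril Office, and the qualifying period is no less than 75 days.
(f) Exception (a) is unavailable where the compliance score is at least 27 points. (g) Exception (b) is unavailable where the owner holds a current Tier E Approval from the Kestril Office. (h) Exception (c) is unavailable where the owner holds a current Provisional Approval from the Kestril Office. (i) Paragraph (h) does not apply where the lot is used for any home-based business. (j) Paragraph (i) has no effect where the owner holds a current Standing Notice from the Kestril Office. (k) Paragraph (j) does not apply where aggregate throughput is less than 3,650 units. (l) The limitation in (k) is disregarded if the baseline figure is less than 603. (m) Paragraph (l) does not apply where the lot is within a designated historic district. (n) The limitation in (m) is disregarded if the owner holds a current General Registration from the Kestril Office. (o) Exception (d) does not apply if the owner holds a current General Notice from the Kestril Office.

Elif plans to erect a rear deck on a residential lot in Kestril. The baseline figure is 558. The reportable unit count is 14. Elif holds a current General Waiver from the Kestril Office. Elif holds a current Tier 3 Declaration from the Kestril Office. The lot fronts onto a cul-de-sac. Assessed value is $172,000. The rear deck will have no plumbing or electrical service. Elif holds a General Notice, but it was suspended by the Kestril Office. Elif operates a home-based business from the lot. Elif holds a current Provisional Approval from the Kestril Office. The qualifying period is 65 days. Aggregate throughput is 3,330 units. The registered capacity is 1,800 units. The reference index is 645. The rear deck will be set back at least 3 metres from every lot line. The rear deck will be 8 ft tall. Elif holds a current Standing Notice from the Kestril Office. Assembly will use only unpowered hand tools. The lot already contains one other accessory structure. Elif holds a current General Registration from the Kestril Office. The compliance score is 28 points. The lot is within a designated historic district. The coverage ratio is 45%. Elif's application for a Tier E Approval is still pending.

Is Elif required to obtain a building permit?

Yes — Elif must obtain a building permit.

Exception (a): the reference index is 645, meeting the 586 threshold; the registered capacity is 1,800 units, below the 1,910 units limit; a current General Waiver is held — every condition holds. But: (f) is engaged — the compliance score is 28 points, meeting the 27 points threshold. (a) is therefore removed.
Exception (b) requires that the lot contains no other accessory structure; but the lot already has another accessory structure, so (b) is unavailable.
Exception (c) is satisfied on its face — assembly uses only hand tools; assessed value is $172,000, under the $183,000 limit; the coverage ratio is 45%, under the 47% limit. Turning to paragraphs (h)–(n): (h) applies — a current Provisional Approval is held. (i) would limit (h) — a home-based business operates on the lot — but (j) sets (i) aside: (j) operates against (i): a current Standing Notice is held. (k) would limit (j) — aggregate throughput is 3,330 units, less than the 3,650 units limit — but (l) sets (k) aside: (l) operates against (k): the baseline figure is 558, less than the 603 limit. (m) operates (the lot is in a historic district), but is displaced by (n): (n) operates against (m): a current General Registration is held. So (c) is unavailable.
Exception (d) requires that the structure's height is under 8 ft; but the structure's height is 8 ft, not under 8 ft, so (d) is unavailable.
Exception (e) does not apply: the qualifying period is 65 days, short of 75 days.
No exception is made out. Elif falls within the general rule.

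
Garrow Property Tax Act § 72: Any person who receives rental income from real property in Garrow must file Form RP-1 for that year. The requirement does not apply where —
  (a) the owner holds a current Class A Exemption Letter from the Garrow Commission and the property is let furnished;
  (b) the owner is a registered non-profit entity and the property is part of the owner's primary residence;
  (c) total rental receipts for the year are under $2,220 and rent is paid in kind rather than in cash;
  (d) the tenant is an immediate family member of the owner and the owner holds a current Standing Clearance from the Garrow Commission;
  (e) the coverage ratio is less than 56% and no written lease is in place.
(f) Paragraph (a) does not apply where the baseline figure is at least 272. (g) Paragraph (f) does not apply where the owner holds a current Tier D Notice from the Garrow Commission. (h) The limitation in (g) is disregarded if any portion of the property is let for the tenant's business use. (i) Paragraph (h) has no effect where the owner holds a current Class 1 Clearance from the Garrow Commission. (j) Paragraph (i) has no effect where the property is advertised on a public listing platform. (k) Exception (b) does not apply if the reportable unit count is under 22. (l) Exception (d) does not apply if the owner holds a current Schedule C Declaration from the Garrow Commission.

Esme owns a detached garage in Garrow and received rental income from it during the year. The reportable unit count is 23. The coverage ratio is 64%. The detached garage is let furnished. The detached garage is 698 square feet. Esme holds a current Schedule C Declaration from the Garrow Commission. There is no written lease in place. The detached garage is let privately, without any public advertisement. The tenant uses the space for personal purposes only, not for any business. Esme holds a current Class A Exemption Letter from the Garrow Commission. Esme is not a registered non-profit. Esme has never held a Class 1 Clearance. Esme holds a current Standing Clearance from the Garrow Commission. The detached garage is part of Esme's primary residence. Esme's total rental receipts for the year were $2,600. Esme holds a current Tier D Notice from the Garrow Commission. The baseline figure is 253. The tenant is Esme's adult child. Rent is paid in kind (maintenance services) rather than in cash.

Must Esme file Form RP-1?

Exception (a) is satisfied on its face — a current Class A Exemption Letter is held; the property is let furnished. Considering the limiting provisions: (f) is not engaged — the baseline figure is 253, short of 272. Exception (a) stands.
Exception (b) does not apply: Esme is not a registered non-profit.
Exception (c) fails — total rental receipts for the year are $2,600, not under $2,220.
Exception (d)'s conditions are all satisfied: the tenant is an immediate family member; a current Standing Clearance is held. But applying paragraph (l): (l) operates against (d): a current Schedule C Declaration is held. So (d) is unavailable.
Exception (e) fails — the coverage ratio is 64%, not less than 56%.

No — exception (a) applies; Esme is not required to file Form RP-1.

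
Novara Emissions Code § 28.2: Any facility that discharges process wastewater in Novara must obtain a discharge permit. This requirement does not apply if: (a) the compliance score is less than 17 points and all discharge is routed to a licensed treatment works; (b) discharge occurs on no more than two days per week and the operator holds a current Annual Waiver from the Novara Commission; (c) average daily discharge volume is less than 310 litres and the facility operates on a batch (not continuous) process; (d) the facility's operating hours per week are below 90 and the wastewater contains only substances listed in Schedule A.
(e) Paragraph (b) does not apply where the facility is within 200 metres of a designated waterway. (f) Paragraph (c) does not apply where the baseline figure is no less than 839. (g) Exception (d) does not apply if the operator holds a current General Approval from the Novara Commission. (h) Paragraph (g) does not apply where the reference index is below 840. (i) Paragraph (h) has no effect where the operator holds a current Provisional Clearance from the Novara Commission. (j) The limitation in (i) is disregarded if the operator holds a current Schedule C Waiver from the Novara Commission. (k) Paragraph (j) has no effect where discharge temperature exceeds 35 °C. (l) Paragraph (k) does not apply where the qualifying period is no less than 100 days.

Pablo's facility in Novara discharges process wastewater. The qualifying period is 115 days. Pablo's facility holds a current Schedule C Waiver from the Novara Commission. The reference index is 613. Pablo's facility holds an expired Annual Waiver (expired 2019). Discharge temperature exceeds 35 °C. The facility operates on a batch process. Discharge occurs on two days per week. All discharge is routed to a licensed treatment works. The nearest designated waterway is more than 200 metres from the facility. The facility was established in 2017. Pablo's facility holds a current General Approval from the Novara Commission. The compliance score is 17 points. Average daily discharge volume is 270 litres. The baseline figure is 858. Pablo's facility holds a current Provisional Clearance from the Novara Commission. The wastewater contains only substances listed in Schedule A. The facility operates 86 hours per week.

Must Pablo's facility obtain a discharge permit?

No — exception (d) applies; Pablo's facility is not required to obtain a discharge permit.

Exception (a) does not apply: the compliance score is 17 points, not less than 17 points.
Exception (b) does not apply: the Annual Waiver is not current.
All of (c)'s requirements are met (average daily discharge volume is 270 litres, less than the 310 litres limit; the facility operates on a batch process). However, paragraph (f) must be considered: (f) operates against (c): the baseline figure is 858, meeting the 839 threshold. (c) is therefore removed.
Exception (d) is satisfied on its face — the facility's operating hours per week are 86, below the 90 limit; the wastewater is Schedule-A-only. Considering the limiting provisions: (g) operates (a current General Approval is held), but is set aside by (h): (h) operates against (g): the reference index is 613, below the 840 limit. (i) is engaged (a current Provisional Clearance is held), but yields to (j): (j) operates against (i): a current Schedule C Waiver is held. (k) is triggered (discharge temperature exceeds 35 °C), but is overridden by (l): (l) is engaged — the qualifying period is 115 days, meeting the 100 days threshold. So (d) applies.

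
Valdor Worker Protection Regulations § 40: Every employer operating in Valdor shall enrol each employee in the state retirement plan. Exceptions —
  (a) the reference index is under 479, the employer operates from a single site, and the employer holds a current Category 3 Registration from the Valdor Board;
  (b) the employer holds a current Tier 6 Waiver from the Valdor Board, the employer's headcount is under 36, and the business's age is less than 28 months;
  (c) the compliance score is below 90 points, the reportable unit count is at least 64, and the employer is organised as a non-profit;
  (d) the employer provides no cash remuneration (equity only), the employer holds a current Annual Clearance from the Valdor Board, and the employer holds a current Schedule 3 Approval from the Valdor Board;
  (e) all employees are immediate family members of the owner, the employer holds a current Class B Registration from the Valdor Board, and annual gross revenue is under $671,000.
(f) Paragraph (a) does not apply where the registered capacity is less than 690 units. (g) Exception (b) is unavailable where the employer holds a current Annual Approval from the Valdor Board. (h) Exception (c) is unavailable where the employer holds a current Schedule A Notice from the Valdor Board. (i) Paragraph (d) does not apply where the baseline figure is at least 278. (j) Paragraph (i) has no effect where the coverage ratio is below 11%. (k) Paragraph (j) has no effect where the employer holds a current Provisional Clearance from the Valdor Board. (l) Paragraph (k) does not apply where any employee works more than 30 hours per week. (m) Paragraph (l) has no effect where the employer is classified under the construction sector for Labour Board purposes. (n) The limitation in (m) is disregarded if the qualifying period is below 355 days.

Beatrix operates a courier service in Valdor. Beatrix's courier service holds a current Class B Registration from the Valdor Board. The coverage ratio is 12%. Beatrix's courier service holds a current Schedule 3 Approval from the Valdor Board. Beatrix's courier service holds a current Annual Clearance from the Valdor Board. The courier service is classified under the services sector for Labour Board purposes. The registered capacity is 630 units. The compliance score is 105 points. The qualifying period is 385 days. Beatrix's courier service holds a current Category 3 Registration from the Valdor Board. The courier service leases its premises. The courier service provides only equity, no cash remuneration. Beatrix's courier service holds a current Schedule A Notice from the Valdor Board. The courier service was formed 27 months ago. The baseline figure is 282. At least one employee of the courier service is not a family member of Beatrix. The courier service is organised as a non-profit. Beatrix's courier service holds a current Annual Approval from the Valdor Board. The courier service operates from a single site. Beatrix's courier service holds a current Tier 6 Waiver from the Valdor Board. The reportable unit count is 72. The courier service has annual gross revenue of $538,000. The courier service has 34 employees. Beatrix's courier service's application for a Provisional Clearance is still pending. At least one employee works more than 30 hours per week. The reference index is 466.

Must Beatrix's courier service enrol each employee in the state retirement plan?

Yes — Beatrix's courier service must enrol each employee in the state retirement plan.

Exception (a)'s conditions are all satisfied: the reference index is 466, under the 479 limit; the employer operates from a single site; a current Category 3 Registration is held. Turning to paragraph (f): (f) operates — the registered capacity is 630 units, less than the 690 units limit. So (a) is unavailable.
Exception (b) is satisfied on its face — a current Tier 6 Waiver is held; the employer's headcount is 34, under the 36 limit; the business's age is 27 months, less than the 28 months limit. Turning to paragraph (g): (g) operates against (b): a current Annual Approval is held. Exception (b) does not apply.
Exception (c) fails — the compliance score is 105 points, not below 90 points.
Exception (d) is satisfied on its face — remuneration is equity-only; a current Annual Clearance is held; a current Schedule 3 Approval is held. Turning to paragraphs (i)–(n): (i) operates — the baseline figure is 282, meeting the 278 threshold. (j) does not operate here (the coverage ratio is 12%, not below 11%), so (i) stands. So (d) is unavailable.
Exception (e) requires that all employees are immediate family members of the owner; but at least one employee is not a family member, so (e) is unavailable.
Every exception is unavailable, so the rule governs.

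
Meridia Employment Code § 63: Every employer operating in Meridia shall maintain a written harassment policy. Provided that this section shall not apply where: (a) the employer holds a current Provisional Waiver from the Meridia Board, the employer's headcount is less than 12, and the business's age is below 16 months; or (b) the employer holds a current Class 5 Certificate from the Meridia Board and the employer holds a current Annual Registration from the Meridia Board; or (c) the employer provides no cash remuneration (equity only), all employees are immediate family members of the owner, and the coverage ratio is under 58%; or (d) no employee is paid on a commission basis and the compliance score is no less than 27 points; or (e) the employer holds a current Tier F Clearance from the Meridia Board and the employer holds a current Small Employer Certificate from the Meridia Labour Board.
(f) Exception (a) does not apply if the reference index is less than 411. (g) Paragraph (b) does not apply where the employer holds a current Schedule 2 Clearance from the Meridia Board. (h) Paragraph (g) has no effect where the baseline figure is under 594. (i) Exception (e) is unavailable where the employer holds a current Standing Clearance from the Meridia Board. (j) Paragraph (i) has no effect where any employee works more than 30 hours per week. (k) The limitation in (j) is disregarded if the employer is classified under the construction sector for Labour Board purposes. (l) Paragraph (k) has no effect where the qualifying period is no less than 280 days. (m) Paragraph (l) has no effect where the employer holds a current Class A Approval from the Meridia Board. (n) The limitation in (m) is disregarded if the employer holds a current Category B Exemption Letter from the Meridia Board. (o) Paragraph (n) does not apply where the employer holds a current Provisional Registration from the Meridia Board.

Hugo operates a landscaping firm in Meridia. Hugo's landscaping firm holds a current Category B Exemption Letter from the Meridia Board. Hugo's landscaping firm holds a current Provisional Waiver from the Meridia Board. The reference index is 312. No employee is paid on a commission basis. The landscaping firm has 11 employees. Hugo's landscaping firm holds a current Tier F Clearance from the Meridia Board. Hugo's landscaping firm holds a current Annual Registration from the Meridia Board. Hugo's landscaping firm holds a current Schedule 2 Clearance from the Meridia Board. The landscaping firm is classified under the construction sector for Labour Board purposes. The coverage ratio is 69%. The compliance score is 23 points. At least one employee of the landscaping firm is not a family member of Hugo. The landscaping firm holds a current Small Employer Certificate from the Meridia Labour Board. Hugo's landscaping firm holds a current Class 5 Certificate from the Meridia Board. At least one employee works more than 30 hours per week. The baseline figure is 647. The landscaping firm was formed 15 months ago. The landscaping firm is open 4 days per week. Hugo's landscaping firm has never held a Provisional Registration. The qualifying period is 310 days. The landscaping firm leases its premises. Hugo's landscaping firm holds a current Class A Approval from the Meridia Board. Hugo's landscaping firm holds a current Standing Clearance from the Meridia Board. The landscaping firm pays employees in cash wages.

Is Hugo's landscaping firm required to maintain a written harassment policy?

No — exception (e) applies; Hugo's landscaping firm is not required to maintain a written harassment policy.

All of (a)'s requirements are met (a current Provisional Waiver is held; the employer's headcount is 11, less than the 12 limit; the business's age is 15 months, below the 16 months limit). But applying paragraph (f): (f) operates against (a): the reference index is 312, less than the 411 limit. Exception (a) does not apply.
All of (b)'s requirements are met (a current Class 5 Certificate is held; a current Annual Registration is held). However, paragraphs (g)–(h) must be considered: (g) applies — a current Schedule 2 Clearance is held. (h), which would lift (g), does not operate here — the baseline figure is 647, not under 594. So (b) is unavailable.
Exception (c) fails — employees are paid cash wages.
Exception (d) fails — the compliance score is 23 points, short of 27 points.
Exception (e) is satisfied on its face — a current Tier F Clearance is held; a current Small Employer Certificate is held. Applying paragraphs (i)–(o): (i) would limit (e) — a current Standing Clearance is held — but (j) sets (i) aside: (j) operates — at least one employee exceeds 30 hours/week. (k) would limit (j) — the landscaping firm is classified under the construction sector — but (l) sets (k) aside: (l) is triggered — the qualifying period is 310 days, meeting the 280 days threshold. (m) would limit (l) — a current Class A Approval is held — but (n) sets (m) aside: (n) operates against (m): a current Category B Exemption Letter is held. (o), which would lift (n), is not engaged — there is no Provisional Registration in force. Exception (e) stands.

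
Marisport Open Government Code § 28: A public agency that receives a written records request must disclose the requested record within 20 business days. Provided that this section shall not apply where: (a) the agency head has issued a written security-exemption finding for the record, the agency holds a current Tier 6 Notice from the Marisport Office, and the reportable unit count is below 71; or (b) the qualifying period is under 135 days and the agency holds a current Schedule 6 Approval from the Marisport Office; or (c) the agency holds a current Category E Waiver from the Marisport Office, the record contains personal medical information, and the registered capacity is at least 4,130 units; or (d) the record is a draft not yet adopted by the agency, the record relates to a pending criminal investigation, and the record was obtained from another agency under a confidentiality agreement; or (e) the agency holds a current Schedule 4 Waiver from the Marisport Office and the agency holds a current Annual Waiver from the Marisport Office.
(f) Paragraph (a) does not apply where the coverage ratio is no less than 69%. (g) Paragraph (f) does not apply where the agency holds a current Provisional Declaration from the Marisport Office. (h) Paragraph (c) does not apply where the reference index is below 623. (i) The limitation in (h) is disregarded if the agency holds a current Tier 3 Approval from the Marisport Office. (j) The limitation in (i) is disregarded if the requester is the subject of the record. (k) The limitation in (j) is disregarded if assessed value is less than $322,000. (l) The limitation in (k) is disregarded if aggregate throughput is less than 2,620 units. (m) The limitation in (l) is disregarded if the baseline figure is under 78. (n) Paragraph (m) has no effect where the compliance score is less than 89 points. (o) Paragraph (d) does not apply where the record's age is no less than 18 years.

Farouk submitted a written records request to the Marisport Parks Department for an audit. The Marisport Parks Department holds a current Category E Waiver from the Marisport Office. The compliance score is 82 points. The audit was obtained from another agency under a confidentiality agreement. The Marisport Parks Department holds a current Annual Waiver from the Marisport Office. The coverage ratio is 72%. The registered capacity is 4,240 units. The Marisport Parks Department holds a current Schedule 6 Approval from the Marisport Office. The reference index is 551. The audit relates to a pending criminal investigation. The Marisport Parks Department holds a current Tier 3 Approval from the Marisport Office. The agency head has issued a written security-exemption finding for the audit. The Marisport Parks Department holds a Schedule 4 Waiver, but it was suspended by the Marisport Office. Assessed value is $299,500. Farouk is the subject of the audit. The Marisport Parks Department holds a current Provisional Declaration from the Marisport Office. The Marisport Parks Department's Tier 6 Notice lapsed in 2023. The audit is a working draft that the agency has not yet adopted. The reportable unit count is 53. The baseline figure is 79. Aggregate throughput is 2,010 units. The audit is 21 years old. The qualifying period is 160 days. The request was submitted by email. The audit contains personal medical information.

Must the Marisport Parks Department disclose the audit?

Yes — the Marisport Parks Department must disclose the audit.

Exception (a) does not apply: the Tier 6 Notice is not current.
Exception (b) fails — the qualifying period is 160 days, not under 135 days.
Exception (c): a current Category E Waiver is held; the audit contains personal medical information; the registered capacity is 4,240 units, meeting the 4,130 units threshold — every condition holds. However, paragraphs (h)–(n) must be considered: (h) operates against (c): the reference index is 551, below the 623 limit. (i) operates (a current Tier 3 Approval is held), but yields to (j): (j) is triggered — Farouk is the subject of the audit. (k) would limit (j) — assessed value is $299,500, less than the $322,000 limit — but (l) sets (k) aside: (l) is engaged — aggregate throughput is 2,010 units, less than the 2,620 units limit. (m) does not operate here (the baseline figure is 79, not under 78), so (l) stands. (c) is therefore removed.
All of (d)'s requirements are met (the audit is an unadopted draft; the audit relates to a pending investigation; the audit was obtained under a confidentiality agreement). However, paragraph (o) must be considered: (o) operates against (d): the record's age is 21 years, meeting the 18 years threshold. Exception (d) does not apply.
Exception (e) does not apply: there is no Schedule 4 Waiver in force.
No exception applies. The general rule governs.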